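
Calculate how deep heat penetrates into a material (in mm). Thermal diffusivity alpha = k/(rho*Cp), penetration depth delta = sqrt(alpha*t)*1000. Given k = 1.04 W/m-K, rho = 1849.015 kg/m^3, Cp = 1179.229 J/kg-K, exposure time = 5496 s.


alpha = 1.04 / (1849.015 * 1179.229) = 4.7697e-07 m^2/s
alpha * t = 0.0026214
delta = sqrt(0.0026214) * 1000 = 51.200 mm

51.200 mm


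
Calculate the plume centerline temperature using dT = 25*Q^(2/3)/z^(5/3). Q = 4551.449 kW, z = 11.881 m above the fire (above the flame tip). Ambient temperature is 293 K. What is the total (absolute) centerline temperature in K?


Q^(2/3) = 274.64
z^(5/3) = 61.862
dT = 25 * 274.64 / 61.862 = 110.99 K
T = 293 + 110.99 = 403.99 K

403.99 K


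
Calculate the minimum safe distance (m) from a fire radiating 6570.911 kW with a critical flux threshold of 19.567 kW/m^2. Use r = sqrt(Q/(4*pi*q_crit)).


4*pi*q_crit = 245.89
Q/(4*pi*q_crit) = 26.723
r = sqrt(26.723) = 5.1695 m

5.1695 m


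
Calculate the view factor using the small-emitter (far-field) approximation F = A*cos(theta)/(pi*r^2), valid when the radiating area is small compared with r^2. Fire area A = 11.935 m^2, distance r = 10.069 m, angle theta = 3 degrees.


cos(3 deg) = 0.99863
pi*r^2 = 318.51
F = 11.935 * 0.99863 / 318.51 = 0.037420

0.037420


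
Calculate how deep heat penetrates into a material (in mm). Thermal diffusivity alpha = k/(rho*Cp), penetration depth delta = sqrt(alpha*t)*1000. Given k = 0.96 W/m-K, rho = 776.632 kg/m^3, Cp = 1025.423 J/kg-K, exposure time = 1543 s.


alpha = 0.96 / (776.632 * 1025.423) = 1.2055e-06 m^2/s
alpha * t = 0.0018600
delta = sqrt(0.0018600) * 1000 = 43.128 mm

43.128 mm


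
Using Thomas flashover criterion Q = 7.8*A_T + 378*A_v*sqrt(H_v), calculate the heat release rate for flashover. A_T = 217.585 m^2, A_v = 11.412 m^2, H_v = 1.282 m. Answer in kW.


7.8*A_T = 1697.163
sqrt(H_v) = 1.1323
378*A_v*sqrt(H_v) = 4884.2
Q = 1697.163 + 4884.2 = 6581.4 kW

6581.4 kW


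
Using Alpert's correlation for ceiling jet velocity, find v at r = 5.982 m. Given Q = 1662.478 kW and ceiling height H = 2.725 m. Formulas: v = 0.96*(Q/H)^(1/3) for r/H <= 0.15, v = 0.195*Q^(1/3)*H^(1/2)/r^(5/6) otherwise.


r/H = 5.982 / 2.725 = 2.1952
r/H > 0.15, so v = 0.195*Q^(1/3)*H^(1/2)/r^(5/6)
Q^(1/3) = 11.846
H^(1/2) = 1.6508
r^(5/6) = 4.4399
v = 0.195 * 11.846 * 1.6508 / 4.4399 = 0.85888 m/s

0.85888 m/s


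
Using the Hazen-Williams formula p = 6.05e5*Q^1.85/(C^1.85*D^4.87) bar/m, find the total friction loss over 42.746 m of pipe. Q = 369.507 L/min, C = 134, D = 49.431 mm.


Q^1.85 = 56247
C^1.85 = 8612.8
D^4.87 = 1.7774e+08
p/m = 0.022230 bar/m
p_total = 0.022230 * 42.746 = 0.95024 bar

0.95024 bar


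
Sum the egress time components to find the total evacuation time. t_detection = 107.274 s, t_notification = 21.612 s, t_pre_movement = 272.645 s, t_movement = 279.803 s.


Total = 107.274 + 21.612 + 272.645 + 279.803 = 681.334 s

681.334 s


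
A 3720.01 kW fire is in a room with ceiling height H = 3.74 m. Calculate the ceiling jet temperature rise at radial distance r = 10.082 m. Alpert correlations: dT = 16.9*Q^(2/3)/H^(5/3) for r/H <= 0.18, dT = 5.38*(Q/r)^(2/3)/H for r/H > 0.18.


r/H = 10.082 / 3.74 = 2.6957
r/H > 0.18, so dT = 5.38*(Q/r)^(2/3)/H
Q/r = 368.98
(Q/r)^(2/3) = 51.444
dT = 5.38 * 51.444 / 3.74 = 74.002 K

74.002 K


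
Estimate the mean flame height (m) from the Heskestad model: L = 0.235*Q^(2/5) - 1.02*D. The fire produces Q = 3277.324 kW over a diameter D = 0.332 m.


Q^(2/5) = 25.480
0.235 * Q^(2/5) = 5.9879
1.02 * D = 0.33864
L = 5.6493 m

5.6493 m


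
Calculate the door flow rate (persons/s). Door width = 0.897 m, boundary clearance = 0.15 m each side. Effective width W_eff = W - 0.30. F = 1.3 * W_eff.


W_eff = 0.897 - 0.30 = 0.597 m
F = 1.3 * 0.597 = 0.77610 persons/s

0.77610 persons/s


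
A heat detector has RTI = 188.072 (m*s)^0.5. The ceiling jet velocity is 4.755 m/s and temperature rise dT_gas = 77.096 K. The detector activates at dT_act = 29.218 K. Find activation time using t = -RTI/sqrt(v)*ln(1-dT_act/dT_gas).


dT_act/dT_gas = 0.37898
ln(1 - 0.37898) = -0.47640
t = -188.072 / sqrt(4.755) * -0.47640 = 41.088 s

41.088 s


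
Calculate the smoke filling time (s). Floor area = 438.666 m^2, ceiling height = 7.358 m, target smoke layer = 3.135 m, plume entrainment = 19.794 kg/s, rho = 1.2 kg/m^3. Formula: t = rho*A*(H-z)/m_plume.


H - z = 4.223 m
t = 1.2 * 438.666 * 4.223 / 19.794 = 112.31 s

112.31 s


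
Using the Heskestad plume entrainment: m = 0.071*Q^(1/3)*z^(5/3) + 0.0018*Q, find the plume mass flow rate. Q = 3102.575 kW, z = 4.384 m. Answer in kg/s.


Q^(1/3) = 14.585
z^(5/3) = 11.743
First term = 0.071 * 14.585 * 11.743 = 12.160
Second term = 0.0018 * 3102.575 = 5.5846
m = 17.745 kg/s

17.745 kg/s


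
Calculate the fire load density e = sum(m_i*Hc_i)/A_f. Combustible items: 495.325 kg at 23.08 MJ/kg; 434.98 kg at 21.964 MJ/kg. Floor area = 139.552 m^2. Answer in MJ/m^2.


Total energy = 495.325*23.08 + 434.98*21.964
= 11432.101 + 9553.901
= 20986.00 MJ
e = 20986.00 / 139.552 = 150.38 MJ/m^2

150.38 MJ/m^2


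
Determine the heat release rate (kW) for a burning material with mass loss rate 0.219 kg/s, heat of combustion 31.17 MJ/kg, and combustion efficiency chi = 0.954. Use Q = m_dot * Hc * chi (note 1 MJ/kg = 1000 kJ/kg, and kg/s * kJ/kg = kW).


Hc = 31.17 MJ/kg = 31.17 * 1000 kJ/kg = 31170 kJ/kg
Q = 0.219 kg/s * 31170 kJ/kg * 0.954 = 6512.2 kW

6512.2 kW


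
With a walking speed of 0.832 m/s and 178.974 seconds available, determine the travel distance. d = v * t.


d = 0.832 * 178.974 = 148.91 m

148.91 m


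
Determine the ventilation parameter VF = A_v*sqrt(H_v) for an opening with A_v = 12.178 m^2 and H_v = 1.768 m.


sqrt(H_v) = 1.3297
VF = 12.178 * 1.3297 = 16.193 m^(5/2)

16.193 m^(5/2)


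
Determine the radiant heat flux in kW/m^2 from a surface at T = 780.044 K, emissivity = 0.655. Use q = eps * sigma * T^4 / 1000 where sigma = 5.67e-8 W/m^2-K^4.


T^4 = 3.7023e+11
q = 0.655 * 5.67e-8 * 3.7023e+11 / 1000 = 13.750 kW/m^2

13.750 kW/m^2


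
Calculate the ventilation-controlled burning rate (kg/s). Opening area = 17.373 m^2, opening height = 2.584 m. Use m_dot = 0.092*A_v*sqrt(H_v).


sqrt(H_v) = 1.6075
m_dot = 0.092 * 17.373 * 1.6075 = 2.5693 kg/s

2.5693 kg/s


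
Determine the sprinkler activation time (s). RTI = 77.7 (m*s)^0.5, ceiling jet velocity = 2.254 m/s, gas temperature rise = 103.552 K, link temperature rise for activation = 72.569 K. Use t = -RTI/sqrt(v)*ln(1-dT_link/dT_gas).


dT_link/dT_gas = 0.70080
ln(1 - 0.70080) = -1.2066
t = -77.7 / sqrt(2.254) * -1.2066 = 62.448 s

62.448 s


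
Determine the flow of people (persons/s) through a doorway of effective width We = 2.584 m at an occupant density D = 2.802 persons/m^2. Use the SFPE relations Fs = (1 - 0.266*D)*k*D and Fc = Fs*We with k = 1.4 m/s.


1 - 0.266*D = 1 - 0.266*2.802 = 0.25467
Fs = 0.25467 * 1.4 * 2.802 = 0.99901 persons/(s*m)
Fc = 0.99901 * 2.584 = 2.5814 persons/s

2.5814 persons/s


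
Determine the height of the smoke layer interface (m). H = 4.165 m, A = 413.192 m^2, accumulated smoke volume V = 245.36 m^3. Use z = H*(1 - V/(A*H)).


V/(A*H) = 0.14257
1 - 0.14257 = 0.85743
z = 4.165 * 0.85743 = 3.5712 m

3.5712 m


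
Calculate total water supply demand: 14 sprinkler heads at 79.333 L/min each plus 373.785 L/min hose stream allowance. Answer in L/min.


Sprinkler demand = 14 * 79.333 = 1110.662 L/min
Total = 1110.662 + 373.785 = 1484.447 L/min

1484.447 L/min


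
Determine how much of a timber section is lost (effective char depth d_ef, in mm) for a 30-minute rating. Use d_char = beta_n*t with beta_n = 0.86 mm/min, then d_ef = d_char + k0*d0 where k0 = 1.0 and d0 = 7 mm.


d_char = 0.86 * 30 = 25.8 mm
d_ef = 25.8 + 1.0*7 = 32.8 mm

32.8 mm


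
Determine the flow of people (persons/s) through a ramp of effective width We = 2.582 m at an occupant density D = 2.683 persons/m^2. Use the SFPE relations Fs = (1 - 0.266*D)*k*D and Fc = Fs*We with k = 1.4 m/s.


1 - 0.266*D = 1 - 0.266*2.683 = 0.28632
Fs = 0.28632 * 1.4 * 2.683 = 1.0755 persons/(s*m)
Fc = 1.0755 * 2.582 = 2.7769 persons/s

2.7769 persons/s


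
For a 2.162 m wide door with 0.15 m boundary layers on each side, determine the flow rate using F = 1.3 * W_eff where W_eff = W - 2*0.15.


W_eff = 2.162 - 0.30 = 1.862 m
F = 1.3 * 1.862 = 2.4206 persons/s

2.4206 persons/s


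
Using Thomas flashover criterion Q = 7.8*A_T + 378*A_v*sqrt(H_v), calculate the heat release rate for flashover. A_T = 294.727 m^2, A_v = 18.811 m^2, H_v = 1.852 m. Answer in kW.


7.8*A_T = 2298.9
sqrt(H_v) = 1.3609
378*A_v*sqrt(H_v) = 9676.6
Q = 2298.9 + 9676.6 = 11976 kW

11976 kW


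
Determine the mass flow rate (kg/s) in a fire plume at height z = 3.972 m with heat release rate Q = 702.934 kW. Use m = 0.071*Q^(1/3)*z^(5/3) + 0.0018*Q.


Q^(1/3) = 8.8914
z^(5/3) = 9.9621
First term = 0.071 * 8.8914 * 9.9621 = 6.2890
Second term = 0.0018 * 702.934 = 1.2653
m = 7.5542 kg/s

7.5542 kg/s


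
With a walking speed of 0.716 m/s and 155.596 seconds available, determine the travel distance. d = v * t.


d = 0.716 * 155.596 = 111.41 m

111.41 m


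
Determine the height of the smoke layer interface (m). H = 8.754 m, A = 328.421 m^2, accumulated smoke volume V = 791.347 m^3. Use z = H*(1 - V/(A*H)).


V/(A*H) = 0.27525
1 - 0.27525 = 0.72475
z = 8.754 * 0.72475 = 6.3444 m

6.3444 m


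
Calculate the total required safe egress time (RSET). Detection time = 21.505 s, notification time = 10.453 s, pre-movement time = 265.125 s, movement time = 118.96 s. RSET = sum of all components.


Total = 21.505 + 10.453 + 265.125 + 118.96 = 416.043 s

416.043 s


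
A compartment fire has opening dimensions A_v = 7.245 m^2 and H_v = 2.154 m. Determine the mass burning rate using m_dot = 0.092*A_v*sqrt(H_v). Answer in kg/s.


sqrt(H_v) = 1.4677
m_dot = 0.092 * 7.245 * 1.4677 = 0.97825 kg/s

0.97825 kg/s


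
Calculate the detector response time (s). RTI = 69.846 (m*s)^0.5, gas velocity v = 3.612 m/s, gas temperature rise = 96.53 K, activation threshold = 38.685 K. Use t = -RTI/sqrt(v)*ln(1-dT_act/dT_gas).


dT_act/dT_gas = 0.40076
ln(1 - 0.40076) = -0.51209
t = -69.846 / sqrt(3.612) * -0.51209 = 18.820 s

18.820 s


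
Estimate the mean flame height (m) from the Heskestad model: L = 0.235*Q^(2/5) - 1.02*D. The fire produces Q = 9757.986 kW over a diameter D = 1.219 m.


Q^(2/5) = 39.422
0.235 * Q^(2/5) = 9.2643
1.02 * D = 1.2434
L = 8.0209 m

8.0209 m


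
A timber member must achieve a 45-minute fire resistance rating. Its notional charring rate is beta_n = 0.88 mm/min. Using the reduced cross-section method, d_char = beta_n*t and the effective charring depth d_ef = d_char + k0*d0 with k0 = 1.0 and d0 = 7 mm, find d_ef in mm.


d_char = 0.88 * 45 = 39.6 mm
d_ef = 39.6 + 1.0*7 = 46.6 mm

46.6 mm


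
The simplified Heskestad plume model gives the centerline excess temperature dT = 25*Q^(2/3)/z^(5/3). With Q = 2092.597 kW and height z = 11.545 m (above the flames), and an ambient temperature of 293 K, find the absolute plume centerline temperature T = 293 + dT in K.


Q^(2/3) = 163.60
z^(5/3) = 58.973
dT = 25 * 163.60 / 58.973 = 69.354 K
T = 293 + 69.354 = 362.35 K

362.35 K


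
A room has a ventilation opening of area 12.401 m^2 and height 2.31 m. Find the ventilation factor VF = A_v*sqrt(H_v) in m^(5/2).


sqrt(H_v) = 1.5199
VF = 12.401 * 1.5199 = 18.848 m^(5/2)

18.848 m^(5/2)


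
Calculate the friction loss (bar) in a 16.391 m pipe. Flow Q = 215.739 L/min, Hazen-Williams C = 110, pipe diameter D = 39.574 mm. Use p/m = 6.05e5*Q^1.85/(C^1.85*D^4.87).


Q^1.85 = 20786
C^1.85 = 5978.3
D^4.87 = 6.0171e+07
p/m = 0.034959 bar/m
p_total = 0.034959 * 16.391 = 0.57301 bar

0.57301 bar


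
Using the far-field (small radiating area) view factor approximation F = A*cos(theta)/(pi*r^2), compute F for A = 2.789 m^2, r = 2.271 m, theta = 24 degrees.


cos(24 deg) = 0.91355
pi*r^2 = 16.203
F = 2.789 * 0.91355 / 16.203 = 0.15725

0.15725


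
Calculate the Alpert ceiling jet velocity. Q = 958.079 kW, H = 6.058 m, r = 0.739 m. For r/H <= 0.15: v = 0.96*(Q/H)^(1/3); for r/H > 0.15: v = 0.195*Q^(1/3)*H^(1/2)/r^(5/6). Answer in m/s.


r/H = 0.739 / 6.058 = 0.12199
r/H <= 0.15, so v = 0.96*(Q/H)^(1/3)
Q/H = 158.15
(Q/H)^(1/3) = 5.4078
v = 0.96 * 5.4078 = 5.1915 m/s

5.1915 m/s


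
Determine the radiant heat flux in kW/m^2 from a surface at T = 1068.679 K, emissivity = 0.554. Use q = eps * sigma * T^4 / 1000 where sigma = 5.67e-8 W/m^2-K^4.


T^4 = 1.3043e+12
q = 0.554 * 5.67e-8 * 1.3043e+12 / 1000 = 40.972 kW/m^2

40.972 kW/m^2


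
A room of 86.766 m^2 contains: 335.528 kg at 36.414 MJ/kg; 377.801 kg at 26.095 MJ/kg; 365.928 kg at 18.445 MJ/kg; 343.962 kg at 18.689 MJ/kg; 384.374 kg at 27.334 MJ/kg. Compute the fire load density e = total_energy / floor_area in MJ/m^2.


Total energy = 335.528*36.414 + 377.801*26.095 + 365.928*18.445 + 343.962*18.689 + 384.374*27.334
= 12217.92 + 9858.717 + 6749.542 + 6428.306 + 10506.48
= 45760.96 MJ
e = 45760.96 / 86.766 = 527.41 MJ/m^2

527.41 MJ/m^2


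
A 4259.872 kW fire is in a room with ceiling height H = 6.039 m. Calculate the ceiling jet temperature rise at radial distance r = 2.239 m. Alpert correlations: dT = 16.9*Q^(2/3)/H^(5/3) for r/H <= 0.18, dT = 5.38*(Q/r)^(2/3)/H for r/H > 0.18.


r/H = 2.239 / 6.039 = 0.37076
r/H > 0.18, so dT = 5.38*(Q/r)^(2/3)/H
Q/r = 1902.6
(Q/r)^(2/3) = 153.54
dT = 5.38 * 153.54 / 6.039 = 136.79 K

136.79 K


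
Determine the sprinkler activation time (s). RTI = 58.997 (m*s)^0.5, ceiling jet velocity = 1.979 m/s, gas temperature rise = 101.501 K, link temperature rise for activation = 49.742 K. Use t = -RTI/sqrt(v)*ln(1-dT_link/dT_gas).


dT_link/dT_gas = 0.49006
ln(1 - 0.49006) = -0.67347
t = -58.997 / sqrt(1.979) * -0.67347 = 28.244 s

28.244 s


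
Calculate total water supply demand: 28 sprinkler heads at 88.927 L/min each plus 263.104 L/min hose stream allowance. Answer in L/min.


Sprinkler demand = 28 * 88.927 = 2489.956 L/min
Total = 2489.956 + 263.104 = 2753.06 L/min

2753.06 L/min


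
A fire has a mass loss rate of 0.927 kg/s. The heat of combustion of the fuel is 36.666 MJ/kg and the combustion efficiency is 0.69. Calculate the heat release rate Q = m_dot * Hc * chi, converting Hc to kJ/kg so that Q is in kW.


Hc = 36.666 MJ/kg = 36.666 * 1000 kJ/kg = 36666 kJ/kg
Q = 0.927 kg/s * 36666 kJ/kg * 0.69 = 23453 kW

23453 kW


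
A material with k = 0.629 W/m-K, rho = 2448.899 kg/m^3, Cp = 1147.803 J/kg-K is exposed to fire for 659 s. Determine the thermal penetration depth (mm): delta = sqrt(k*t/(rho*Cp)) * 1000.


alpha = 0.629 / (2448.899 * 1147.803) = 2.2378e-07 m^2/s
alpha * t = 0.00014747
delta = sqrt(0.00014747) * 1000 = 12.144 mm

12.144 mm


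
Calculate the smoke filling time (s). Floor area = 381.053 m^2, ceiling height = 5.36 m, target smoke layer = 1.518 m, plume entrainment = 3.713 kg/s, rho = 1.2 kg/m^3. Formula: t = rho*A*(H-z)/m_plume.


H - z = 3.842 m
t = 1.2 * 381.053 * 3.842 / 3.713 = 473.15 s

473.15 s


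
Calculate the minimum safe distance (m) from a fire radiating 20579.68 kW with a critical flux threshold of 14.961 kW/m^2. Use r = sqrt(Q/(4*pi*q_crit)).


4*pi*q_crit = 188.01
Q/(4*pi*q_crit) = 109.46
r = sqrt(109.46) = 10.462 m

10.462 m


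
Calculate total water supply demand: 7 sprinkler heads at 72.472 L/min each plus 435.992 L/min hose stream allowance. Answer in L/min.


Sprinkler demand = 7 * 72.472 = 507.304 L/min
Total = 507.304 + 435.992 = 943.296 L/min

943.296 L/min


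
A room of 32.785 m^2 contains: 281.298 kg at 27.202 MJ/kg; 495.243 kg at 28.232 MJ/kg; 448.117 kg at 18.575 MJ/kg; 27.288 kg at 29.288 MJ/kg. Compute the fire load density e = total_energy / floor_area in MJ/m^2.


Total energy = 281.298*27.202 + 495.243*28.232 + 448.117*18.575 + 27.288*29.288
= 7651.868 + 13981.70 + 8323.773 + 799.2109
= 30756.55 MJ
e = 30756.55 / 32.785 = 938.13 MJ/m^2

938.13 MJ/m^2


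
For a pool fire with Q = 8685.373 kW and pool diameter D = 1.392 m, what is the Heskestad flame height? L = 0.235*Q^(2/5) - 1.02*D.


Q^(2/5) = 37.628
0.235 * Q^(2/5) = 8.8427
1.02 * D = 1.4198
L = 7.4228 m

7.4228 m


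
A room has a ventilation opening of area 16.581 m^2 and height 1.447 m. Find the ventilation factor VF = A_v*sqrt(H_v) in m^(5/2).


sqrt(H_v) = 1.2029
VF = 16.581 * 1.2029 = 19.946 m^(5/2)

19.946 m^(5/2)


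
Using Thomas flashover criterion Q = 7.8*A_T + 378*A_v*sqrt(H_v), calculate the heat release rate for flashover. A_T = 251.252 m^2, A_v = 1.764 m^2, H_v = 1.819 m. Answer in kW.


7.8*A_T = 1959.8
sqrt(H_v) = 1.3487
378*A_v*sqrt(H_v) = 899.30
Q = 1959.8 + 899.30 = 2859.1 kW

2859.1 kW


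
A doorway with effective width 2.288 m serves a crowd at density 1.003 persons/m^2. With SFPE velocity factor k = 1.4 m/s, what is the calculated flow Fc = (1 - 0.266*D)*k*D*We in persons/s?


1 - 0.266*D = 1 - 0.266*1.003 = 0.73320
Fs = 0.73320 * 1.4 * 1.003 = 1.0296 persons/(s*m)
Fc = 1.0296 * 2.288 = 2.3556 persons/s

2.3556 persons/s


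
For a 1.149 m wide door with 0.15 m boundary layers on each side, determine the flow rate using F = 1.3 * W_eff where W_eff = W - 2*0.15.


W_eff = 1.149 - 0.30 = 0.849 m
F = 1.3 * 0.849 = 1.1037 persons/s

1.1037 persons/s


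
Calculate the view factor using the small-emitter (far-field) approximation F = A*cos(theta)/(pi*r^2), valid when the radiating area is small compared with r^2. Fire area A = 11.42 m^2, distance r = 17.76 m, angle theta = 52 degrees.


cos(52 deg) = 0.61566
pi*r^2 = 990.91
F = 11.42 * 0.61566 / 990.91 = 0.0070953

0.0070953


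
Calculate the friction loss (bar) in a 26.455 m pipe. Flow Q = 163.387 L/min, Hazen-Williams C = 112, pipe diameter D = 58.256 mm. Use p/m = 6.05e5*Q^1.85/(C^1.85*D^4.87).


Q^1.85 = 12429
C^1.85 = 6180.9
D^4.87 = 3.9556e+08
p/m = 0.0030757 bar/m
p_total = 0.0030757 * 26.455 = 0.081368 bar

0.081368 bar


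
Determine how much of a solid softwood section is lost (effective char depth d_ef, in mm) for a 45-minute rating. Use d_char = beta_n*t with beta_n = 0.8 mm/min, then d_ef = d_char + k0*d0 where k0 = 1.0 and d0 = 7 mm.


d_char = 0.8 * 45 = 36 mm
d_ef = 36 + 1.0*7 = 43 mm

43 mm


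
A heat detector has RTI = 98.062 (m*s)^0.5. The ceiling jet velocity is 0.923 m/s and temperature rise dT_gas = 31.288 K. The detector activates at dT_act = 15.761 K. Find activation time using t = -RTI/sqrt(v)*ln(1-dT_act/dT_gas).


dT_act/dT_gas = 0.50374
ln(1 - 0.50374) = -0.70065
t = -98.062 / sqrt(0.923) * -0.70065 = 71.516 s

71.516 s


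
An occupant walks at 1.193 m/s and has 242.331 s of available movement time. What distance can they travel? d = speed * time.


d = 1.193 * 242.331 = 289.10 m

289.10 m


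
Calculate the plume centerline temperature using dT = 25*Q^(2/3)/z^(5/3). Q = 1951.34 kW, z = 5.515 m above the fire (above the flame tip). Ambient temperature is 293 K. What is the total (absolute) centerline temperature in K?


Q^(2/3) = 156.15
z^(5/3) = 17.215
dT = 25 * 156.15 / 17.215 = 226.77 K
T = 293 + 226.77 = 519.77 K

519.77 K


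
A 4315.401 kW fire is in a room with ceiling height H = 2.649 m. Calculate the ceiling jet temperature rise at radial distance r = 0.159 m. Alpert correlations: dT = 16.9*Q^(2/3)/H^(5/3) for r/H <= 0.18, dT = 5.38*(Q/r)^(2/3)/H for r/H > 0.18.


r/H = 0.159 / 2.649 = 0.060023
r/H <= 0.18, so dT = 16.9*Q^(2/3)/H^(5/3)
Q^(2/3) = 265.06
H^(5/3) = 5.0715
dT = 16.9 * 265.06 / 5.0715 = 883.28 K

883.28 K


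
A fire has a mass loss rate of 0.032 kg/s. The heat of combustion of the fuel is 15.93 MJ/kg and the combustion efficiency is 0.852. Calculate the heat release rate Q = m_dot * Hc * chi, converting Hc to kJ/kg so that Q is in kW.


Hc = 15.93 MJ/kg = 15.93 * 1000 kJ/kg = 15930 kJ/kg
Q = 0.032 kg/s * 15930 kJ/kg * 0.852 = 434.32 kW

434.32 kW


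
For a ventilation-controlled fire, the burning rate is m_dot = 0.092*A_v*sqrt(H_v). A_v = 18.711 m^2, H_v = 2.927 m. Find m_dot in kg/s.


sqrt(H_v) = 1.7108
m_dot = 0.092 * 18.711 * 1.7108 = 2.9451 kg/s

2.9451 kg/s


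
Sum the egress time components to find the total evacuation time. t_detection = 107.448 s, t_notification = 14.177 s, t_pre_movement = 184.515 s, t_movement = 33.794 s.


Total = 107.448 + 14.177 + 184.515 + 33.794 = 339.934 s

339.934 s


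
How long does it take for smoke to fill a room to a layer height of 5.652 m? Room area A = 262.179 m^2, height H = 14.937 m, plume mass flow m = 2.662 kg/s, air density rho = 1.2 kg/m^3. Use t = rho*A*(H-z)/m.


H - z = 9.285 m
t = 1.2 * 262.179 * 9.285 / 2.662 = 1097.4 s

1097.4 s


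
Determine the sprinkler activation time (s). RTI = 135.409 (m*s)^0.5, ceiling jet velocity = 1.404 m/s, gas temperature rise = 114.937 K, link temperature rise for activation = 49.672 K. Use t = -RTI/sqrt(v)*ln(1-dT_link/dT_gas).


dT_link/dT_gas = 0.43217
ln(1 - 0.43217) = -0.56593
t = -135.409 / sqrt(1.404) * -0.56593 = 64.673 s

64.673 s


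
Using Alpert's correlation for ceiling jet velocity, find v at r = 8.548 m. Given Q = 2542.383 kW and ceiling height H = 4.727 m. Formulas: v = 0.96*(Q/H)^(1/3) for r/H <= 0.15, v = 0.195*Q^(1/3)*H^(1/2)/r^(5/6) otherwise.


r/H = 8.548 / 4.727 = 1.8083
r/H > 0.15, so v = 0.195*Q^(1/3)*H^(1/2)/r^(5/6)
Q^(1/3) = 13.648
H^(1/2) = 2.1742
r^(5/6) = 5.9780
v = 0.195 * 13.648 * 2.1742 / 5.9780 = 0.96795 m/s

0.96795 m/s


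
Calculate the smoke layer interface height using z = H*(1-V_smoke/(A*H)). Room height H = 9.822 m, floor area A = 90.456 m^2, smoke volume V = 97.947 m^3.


V/(A*H) = 0.11024
1 - 0.11024 = 0.88976
z = 9.822 * 0.88976 = 8.7392 m

8.7392 m


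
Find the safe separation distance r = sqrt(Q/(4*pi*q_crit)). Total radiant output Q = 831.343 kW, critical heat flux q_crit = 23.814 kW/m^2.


4*pi*q_crit = 299.26
Q/(4*pi*q_crit) = 2.7780
r = sqrt(2.7780) = 1.6667 m

1.6667 m


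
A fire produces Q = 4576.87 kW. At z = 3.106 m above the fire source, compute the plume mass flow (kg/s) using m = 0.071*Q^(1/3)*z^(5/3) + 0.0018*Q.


Q^(1/3) = 16.603
z^(5/3) = 6.6120
First term = 0.071 * 16.603 * 6.6120 = 7.7944
Second term = 0.0018 * 4576.87 = 8.2384
m = 16.033 kg/s

16.033 kg/s


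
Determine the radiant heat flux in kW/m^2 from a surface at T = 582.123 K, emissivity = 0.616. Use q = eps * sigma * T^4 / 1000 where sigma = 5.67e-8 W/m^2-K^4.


T^4 = 1.1483e+11
q = 0.616 * 5.67e-8 * 1.1483e+11 / 1000 = 4.0107 kW/m^2

4.0107 kW/m^2


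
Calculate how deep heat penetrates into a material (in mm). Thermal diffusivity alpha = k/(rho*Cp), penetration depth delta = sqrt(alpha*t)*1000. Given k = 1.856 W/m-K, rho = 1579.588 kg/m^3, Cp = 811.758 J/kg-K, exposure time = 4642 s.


alpha = 1.856 / (1579.588 * 811.758) = 1.4475e-06 m^2/s
alpha * t = 0.0067191
delta = sqrt(0.0067191) * 1000 = 81.970 mm

81.970 mm


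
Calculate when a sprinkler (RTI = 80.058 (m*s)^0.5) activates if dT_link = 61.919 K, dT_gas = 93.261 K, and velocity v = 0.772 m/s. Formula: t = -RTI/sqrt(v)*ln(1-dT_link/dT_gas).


dT_link/dT_gas = 0.66393
ln(1 - 0.66393) = -1.0904
t = -80.058 / sqrt(0.772) * -1.0904 = 99.357 s

99.357 s


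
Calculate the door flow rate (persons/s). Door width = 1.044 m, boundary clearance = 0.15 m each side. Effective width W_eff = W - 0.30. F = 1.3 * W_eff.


W_eff = 1.044 - 0.30 = 0.744 m
F = 1.3 * 0.744 = 0.96720 persons/s

0.96720 persons/s


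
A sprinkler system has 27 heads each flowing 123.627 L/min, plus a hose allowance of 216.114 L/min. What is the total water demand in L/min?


Sprinkler demand = 27 * 123.627 = 3337.929 L/min
Total = 3337.929 + 216.114 = 3554.043 L/min

3554.043 L/min


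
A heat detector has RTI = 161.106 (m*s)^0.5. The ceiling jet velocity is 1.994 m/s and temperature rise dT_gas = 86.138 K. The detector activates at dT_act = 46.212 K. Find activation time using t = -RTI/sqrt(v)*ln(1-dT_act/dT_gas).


dT_act/dT_gas = 0.53649
ln(1 - 0.53649) = -0.76892
t = -161.106 / sqrt(1.994) * -0.76892 = 87.727 s

87.727 s


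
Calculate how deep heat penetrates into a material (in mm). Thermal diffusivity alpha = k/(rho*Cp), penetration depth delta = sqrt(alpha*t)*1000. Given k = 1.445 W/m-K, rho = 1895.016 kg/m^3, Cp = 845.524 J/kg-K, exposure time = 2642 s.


alpha = 1.445 / (1895.016 * 845.524) = 9.0184e-07 m^2/s
alpha * t = 0.0023827
delta = sqrt(0.0023827) * 1000 = 48.812 mm

48.812 mm


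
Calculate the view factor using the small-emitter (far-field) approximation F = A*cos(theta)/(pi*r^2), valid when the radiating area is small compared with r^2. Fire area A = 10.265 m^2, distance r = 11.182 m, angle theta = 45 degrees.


cos(45 deg) = 0.70711
pi*r^2 = 392.82
F = 10.265 * 0.70711 / 392.82 = 0.018478

0.018478


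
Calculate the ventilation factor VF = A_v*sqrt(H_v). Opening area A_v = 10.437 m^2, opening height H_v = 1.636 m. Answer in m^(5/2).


sqrt(H_v) = 1.2791
VF = 10.437 * 1.2791 = 13.350 m^(5/2)

13.350 m^(5/2)


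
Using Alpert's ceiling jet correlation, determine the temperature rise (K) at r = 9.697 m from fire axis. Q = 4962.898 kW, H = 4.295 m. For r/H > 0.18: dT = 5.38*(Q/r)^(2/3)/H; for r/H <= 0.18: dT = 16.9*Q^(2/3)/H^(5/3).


r/H = 9.697 / 4.295 = 2.2577
r/H > 0.18, so dT = 5.38*(Q/r)^(2/3)/H
Q/r = 511.80
(Q/r)^(2/3) = 63.983
dT = 5.38 * 63.983 / 4.295 = 80.146 K

80.146 K


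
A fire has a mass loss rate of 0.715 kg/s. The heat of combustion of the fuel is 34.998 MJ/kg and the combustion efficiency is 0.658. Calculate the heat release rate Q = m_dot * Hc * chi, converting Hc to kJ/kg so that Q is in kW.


Hc = 34.998 MJ/kg = 34.998 * 1000 kJ/kg = 34998 kJ/kg
Q = 0.715 kg/s * 34998 kJ/kg * 0.658 = 16466 kW

16466 kW


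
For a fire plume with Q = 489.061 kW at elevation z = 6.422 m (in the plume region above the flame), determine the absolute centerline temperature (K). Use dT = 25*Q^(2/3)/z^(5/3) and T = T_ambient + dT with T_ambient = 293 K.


Q^(2/3) = 62.074
z^(5/3) = 22.188
dT = 25 * 62.074 / 22.188 = 69.941 K
T = 293 + 69.941 = 362.94 K

362.94 K


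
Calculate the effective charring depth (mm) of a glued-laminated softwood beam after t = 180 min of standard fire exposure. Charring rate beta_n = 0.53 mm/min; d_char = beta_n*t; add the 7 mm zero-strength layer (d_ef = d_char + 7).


d_char = 0.53 * 180 = 95.4 mm
d_ef = 95.4 + 1.0*7 = 102.4 mm

102.4 mm


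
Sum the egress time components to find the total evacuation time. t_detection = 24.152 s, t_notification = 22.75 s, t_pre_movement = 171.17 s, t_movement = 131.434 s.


Total = 24.152 + 22.75 + 171.17 + 131.434 = 349.506 s

349.506 s


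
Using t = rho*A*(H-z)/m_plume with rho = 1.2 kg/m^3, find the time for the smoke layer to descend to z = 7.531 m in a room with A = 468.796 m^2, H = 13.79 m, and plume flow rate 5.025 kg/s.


H - z = 6.259 m
t = 1.2 * 468.796 * 6.259 / 5.025 = 700.70 s

700.70 s


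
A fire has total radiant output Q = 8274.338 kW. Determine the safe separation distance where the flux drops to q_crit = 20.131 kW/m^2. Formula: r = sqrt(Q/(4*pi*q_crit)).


4*pi*q_crit = 252.97
Q/(4*pi*q_crit) = 32.708
r = sqrt(32.708) = 5.7191 m

5.7191 m


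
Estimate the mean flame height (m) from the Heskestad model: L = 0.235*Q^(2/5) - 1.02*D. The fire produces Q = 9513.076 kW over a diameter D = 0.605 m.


Q^(2/5) = 39.024
0.235 * Q^(2/5) = 9.1706
1.02 * D = 0.61710
L = 8.5535 m

8.5535 m


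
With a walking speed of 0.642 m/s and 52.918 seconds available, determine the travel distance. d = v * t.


d = 0.642 * 52.918 = 33.973 m

33.973 m


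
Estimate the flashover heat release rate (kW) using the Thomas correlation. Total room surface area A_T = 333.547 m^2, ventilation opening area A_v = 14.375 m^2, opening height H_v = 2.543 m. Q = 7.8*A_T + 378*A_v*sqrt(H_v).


7.8*A_T = 2601.7
sqrt(H_v) = 1.5947
378*A_v*sqrt(H_v) = 8665.1
Q = 2601.7 + 8665.1 = 11267 kW

11267 kW


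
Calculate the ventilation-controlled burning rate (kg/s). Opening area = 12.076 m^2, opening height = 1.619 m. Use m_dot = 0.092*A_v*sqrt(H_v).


sqrt(H_v) = 1.2724
m_dot = 0.092 * 12.076 * 1.2724 = 1.4136 kg/s

1.4136 kg/s


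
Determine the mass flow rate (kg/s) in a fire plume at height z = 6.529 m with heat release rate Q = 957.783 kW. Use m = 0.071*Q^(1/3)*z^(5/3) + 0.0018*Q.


Q^(1/3) = 9.8572
z^(5/3) = 22.808
First term = 0.071 * 9.8572 * 22.808 = 15.962
Second term = 0.0018 * 957.783 = 1.7240
m = 17.686 kg/s

17.686 kg/s


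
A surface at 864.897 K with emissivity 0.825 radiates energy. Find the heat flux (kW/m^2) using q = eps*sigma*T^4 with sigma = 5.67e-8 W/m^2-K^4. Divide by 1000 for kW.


T^4 = 5.5957e+11
q = 0.825 * 5.67e-8 * 5.5957e+11 / 1000 = 26.175 kW/m^2

26.175 kW/m^2


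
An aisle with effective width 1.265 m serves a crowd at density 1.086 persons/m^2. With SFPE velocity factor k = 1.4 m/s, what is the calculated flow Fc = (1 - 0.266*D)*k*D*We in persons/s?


1 - 0.266*D = 1 - 0.266*1.086 = 0.71112
Fs = 0.71112 * 1.4 * 1.086 = 1.0812 persons/(s*m)
Fc = 1.0812 * 1.265 = 1.3677 persons/s

1.3677 persons/s


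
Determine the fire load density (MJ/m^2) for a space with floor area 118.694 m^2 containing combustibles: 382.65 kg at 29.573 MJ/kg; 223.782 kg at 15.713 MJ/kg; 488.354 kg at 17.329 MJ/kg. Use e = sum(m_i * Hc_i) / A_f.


Total energy = 382.65*29.573 + 223.782*15.713 + 488.354*17.329
= 11316.11 + 3516.287 + 8462.686
= 23295.08 MJ
e = 23295.08 / 118.694 = 196.26 MJ/m^2

196.26 MJ/m^2


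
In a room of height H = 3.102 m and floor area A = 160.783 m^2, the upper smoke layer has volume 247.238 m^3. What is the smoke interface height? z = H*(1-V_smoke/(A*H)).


V/(A*H) = 0.49572
1 - 0.49572 = 0.50428
z = 3.102 * 0.50428 = 1.5643 m

1.5643 m


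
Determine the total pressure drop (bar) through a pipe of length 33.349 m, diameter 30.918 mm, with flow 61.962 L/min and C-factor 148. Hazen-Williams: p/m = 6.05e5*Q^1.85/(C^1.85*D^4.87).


Q^1.85 = 2067.4
C^1.85 = 10351
D^4.87 = 1.8085e+07
p/m = 0.0066815 bar/m
p_total = 0.0066815 * 33.349 = 0.22282 bar

0.22282 bar


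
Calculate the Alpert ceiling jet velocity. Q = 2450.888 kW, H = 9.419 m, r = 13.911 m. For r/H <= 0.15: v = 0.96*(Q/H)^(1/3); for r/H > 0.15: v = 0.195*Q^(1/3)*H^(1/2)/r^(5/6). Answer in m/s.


r/H = 13.911 / 9.419 = 1.4769
r/H > 0.15, so v = 0.195*Q^(1/3)*H^(1/2)/r^(5/6)
Q^(1/3) = 13.483
H^(1/2) = 3.0690
r^(5/6) = 8.9701
v = 0.195 * 13.483 * 3.0690 / 8.9701 = 0.89952 m/s

0.89952 m/s


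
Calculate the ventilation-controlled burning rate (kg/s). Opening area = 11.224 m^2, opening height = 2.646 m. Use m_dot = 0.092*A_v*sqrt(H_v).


sqrt(H_v) = 1.6267
m_dot = 0.092 * 11.224 * 1.6267 = 1.6797 kg/s

1.6797 kg/s


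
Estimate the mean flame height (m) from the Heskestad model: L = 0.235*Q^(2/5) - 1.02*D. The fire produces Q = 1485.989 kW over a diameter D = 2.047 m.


Q^(2/5) = 18.570
0.235 * Q^(2/5) = 4.3639
1.02 * D = 2.0879
L = 2.2760 m

2.2760 m


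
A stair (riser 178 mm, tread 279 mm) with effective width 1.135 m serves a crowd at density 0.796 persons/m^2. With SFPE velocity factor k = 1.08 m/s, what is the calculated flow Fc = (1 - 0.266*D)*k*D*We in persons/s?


1 - 0.266*D = 1 - 0.266*0.796 = 0.78826
Fs = 0.78826 * 1.08 * 0.796 = 0.67765 persons/(s*m)
Fc = 0.67765 * 1.135 = 0.76914 persons/s

0.76914 persons/s


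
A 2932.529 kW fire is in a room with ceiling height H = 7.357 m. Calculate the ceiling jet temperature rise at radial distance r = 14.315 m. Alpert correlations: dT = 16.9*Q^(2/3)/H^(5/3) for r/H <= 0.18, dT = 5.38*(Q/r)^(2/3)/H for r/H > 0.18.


r/H = 14.315 / 7.357 = 1.9458
r/H > 0.18, so dT = 5.38*(Q/r)^(2/3)/H
Q/r = 204.86
(Q/r)^(2/3) = 34.751
dT = 5.38 * 34.751 / 7.357 = 25.413 K

25.413 K


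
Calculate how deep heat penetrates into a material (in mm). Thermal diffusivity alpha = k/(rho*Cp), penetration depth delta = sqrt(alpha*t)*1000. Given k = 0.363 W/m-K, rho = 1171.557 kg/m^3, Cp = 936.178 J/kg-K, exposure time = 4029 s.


alpha = 0.363 / (1171.557 * 936.178) = 3.3097e-07 m^2/s
alpha * t = 0.0013335
delta = sqrt(0.0013335) * 1000 = 36.517 mm

36.517 mm


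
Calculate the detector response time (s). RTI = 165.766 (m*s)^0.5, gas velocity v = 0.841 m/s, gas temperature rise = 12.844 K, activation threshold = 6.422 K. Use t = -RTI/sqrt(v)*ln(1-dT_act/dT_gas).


dT_act/dT_gas = 0.5
ln(1 - 0.5) = -0.69315
t = -165.766 / sqrt(0.841) * -0.69315 = 125.29 s

125.29 s


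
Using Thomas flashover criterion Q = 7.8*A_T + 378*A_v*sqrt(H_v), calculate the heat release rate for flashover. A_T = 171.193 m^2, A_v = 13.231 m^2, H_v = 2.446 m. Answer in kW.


7.8*A_T = 1335.3
sqrt(H_v) = 1.5640
378*A_v*sqrt(H_v) = 7821.9
Q = 1335.3 + 7821.9 = 9157.2 kW

9157.2 kW


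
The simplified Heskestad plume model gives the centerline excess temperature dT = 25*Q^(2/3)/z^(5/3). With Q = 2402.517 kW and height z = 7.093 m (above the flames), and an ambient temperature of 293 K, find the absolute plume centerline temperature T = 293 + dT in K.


Q^(2/3) = 179.38
z^(5/3) = 26.185
dT = 25 * 179.38 / 26.185 = 171.26 K
T = 293 + 171.26 = 464.26 K

464.26 K


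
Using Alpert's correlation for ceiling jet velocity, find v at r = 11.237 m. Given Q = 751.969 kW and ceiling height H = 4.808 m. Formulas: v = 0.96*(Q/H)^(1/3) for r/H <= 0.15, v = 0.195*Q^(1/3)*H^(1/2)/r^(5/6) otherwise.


r/H = 11.237 / 4.808 = 2.3371
r/H > 0.15, so v = 0.195*Q^(1/3)*H^(1/2)/r^(5/6)
Q^(1/3) = 9.0935
H^(1/2) = 2.1927
r^(5/6) = 7.5083
v = 0.195 * 9.0935 * 2.1927 / 7.5083 = 0.51785 m/s

0.51785 m/s


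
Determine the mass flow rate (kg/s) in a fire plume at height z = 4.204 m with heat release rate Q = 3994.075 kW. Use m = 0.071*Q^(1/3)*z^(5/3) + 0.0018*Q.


Q^(1/3) = 15.866
z^(5/3) = 10.951
First term = 0.071 * 15.866 * 10.951 = 12.336
Second term = 0.0018 * 3994.075 = 7.1893
m = 19.525 kg/s

19.525 kg/s


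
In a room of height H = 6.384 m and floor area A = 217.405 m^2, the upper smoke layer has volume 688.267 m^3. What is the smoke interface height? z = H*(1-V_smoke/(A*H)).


V/(A*H) = 0.49590
1 - 0.49590 = 0.50410
z = 6.384 * 0.50410 = 3.2182 m

3.2182 m


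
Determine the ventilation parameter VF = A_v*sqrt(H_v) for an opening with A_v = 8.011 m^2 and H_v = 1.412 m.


sqrt(H_v) = 1.1883
VF = 8.011 * 1.1883 = 9.5193 m^(5/2)

9.5193 m^(5/2)


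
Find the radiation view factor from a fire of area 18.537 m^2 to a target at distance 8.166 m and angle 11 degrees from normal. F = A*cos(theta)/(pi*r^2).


cos(11 deg) = 0.98163
pi*r^2 = 209.49
F = 18.537 * 0.98163 / 209.49 = 0.086860

0.086860


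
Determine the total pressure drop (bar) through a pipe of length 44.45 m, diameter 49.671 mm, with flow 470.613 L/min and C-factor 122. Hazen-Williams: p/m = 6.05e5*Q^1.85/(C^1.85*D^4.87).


Q^1.85 = 87989
C^1.85 = 7240.5
D^4.87 = 1.8198e+08
p/m = 0.040401 bar/m
p_total = 0.040401 * 44.45 = 1.7958 bar

1.7958 bar


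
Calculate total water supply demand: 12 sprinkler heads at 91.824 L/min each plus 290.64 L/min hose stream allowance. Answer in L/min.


Sprinkler demand = 12 * 91.824 = 1101.888 L/min
Total = 1101.888 + 290.64 = 1392.528 L/min

1392.528 L/min


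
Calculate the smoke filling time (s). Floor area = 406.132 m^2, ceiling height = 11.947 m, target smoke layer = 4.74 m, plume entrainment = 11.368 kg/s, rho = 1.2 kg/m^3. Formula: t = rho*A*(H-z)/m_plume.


H - z = 7.207 m
t = 1.2 * 406.132 * 7.207 / 11.368 = 308.97 s

308.97 s


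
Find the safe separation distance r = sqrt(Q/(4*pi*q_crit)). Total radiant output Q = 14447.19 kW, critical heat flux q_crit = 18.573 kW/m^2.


4*pi*q_crit = 233.40
Q/(4*pi*q_crit) = 61.900
r = sqrt(61.900) = 7.8677 m

7.8677 m


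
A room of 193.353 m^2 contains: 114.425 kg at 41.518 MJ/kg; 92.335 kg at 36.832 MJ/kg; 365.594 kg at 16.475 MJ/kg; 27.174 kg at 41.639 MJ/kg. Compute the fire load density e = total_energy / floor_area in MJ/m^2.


Total energy = 114.425*41.518 + 92.335*36.832 + 365.594*16.475 + 27.174*41.639
= 4750.697 + 3400.883 + 6023.161 + 1131.498
= 15306.24 MJ
e = 15306.24 / 193.353 = 79.162 MJ/m^2

79.162 MJ/m^2


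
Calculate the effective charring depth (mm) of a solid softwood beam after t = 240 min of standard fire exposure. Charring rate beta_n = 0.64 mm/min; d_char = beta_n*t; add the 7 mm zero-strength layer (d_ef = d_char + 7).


d_char = 0.64 * 240 = 153.6 mm
d_ef = 153.6 + 1.0*7 = 160.6 mm

160.6 mm


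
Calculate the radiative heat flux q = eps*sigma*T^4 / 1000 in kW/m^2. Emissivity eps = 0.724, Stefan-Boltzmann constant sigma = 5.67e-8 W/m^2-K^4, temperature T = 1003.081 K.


T^4 = 1.0124e+12
q = 0.724 * 5.67e-8 * 1.0124e+12 / 1000 = 41.559 kW/m^2

41.559 kW/m^2


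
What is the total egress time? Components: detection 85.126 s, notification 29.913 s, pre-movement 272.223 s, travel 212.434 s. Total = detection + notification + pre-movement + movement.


Total = 85.126 + 29.913 + 272.223 + 212.434 = 599.696 s

599.696 s


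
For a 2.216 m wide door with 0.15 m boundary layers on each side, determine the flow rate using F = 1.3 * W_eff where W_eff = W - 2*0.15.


W_eff = 2.216 - 0.30 = 1.916 m
F = 1.3 * 1.916 = 2.4908 persons/s

2.4908 persons/s


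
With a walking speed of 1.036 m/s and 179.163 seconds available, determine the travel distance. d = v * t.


d = 1.036 * 179.163 = 185.61 m

185.61 m


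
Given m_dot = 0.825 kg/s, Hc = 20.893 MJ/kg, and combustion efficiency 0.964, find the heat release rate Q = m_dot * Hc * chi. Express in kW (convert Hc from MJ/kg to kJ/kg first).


Hc = 20.893 MJ/kg = 20.893 * 1000 kJ/kg = 20893 kJ/kg
Q = 0.825 kg/s * 20893 kJ/kg * 0.964 = 16616 kW

16616 kW


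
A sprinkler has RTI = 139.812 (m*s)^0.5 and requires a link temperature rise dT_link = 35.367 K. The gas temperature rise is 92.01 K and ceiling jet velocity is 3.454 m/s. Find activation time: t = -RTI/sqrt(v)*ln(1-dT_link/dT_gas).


dT_link/dT_gas = 0.38438
ln(1 - 0.38438) = -0.48513
t = -139.812 / sqrt(3.454) * -0.48513 = 36.496 s

36.496 s


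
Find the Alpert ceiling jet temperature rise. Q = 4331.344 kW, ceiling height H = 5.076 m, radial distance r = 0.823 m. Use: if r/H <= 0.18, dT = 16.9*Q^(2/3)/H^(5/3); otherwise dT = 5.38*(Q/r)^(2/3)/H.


r/H = 0.823 / 5.076 = 0.16214
r/H <= 0.18, so dT = 16.9*Q^(2/3)/H^(5/3)
Q^(2/3) = 265.71
H^(5/3) = 14.992
dT = 16.9 * 265.71 / 14.992 = 299.52 K

299.52 K


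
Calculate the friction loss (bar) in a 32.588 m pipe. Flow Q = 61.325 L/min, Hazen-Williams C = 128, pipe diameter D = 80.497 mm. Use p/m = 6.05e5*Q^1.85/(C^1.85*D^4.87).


Q^1.85 = 2028.3
C^1.85 = 7913.0
D^4.87 = 1.9105e+09
p/m = 8.1171e-05 bar/m
p_total = 8.1171e-05 * 32.588 = 0.0026452 bar

0.0026452 bar


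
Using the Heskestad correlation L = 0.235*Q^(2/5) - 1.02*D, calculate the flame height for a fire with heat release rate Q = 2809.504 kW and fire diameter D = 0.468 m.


Q^(2/5) = 23.958
0.235 * Q^(2/5) = 5.6301
1.02 * D = 0.47736
L = 5.1528 m

5.1528 m


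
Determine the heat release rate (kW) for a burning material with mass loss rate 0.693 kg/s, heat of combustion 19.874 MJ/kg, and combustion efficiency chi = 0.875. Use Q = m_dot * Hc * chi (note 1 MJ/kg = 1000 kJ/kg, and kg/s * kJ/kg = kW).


Hc = 19.874 MJ/kg = 19.874 * 1000 kJ/kg = 19874 kJ/kg
Q = 0.693 kg/s * 19874 kJ/kg * 0.875 = 12051 kW

12051 kW


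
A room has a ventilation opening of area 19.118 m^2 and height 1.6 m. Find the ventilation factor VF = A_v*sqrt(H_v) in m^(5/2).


sqrt(H_v) = 1.2649
VF = 19.118 * 1.2649 = 24.183 m^(5/2)

24.183 m^(5/2)


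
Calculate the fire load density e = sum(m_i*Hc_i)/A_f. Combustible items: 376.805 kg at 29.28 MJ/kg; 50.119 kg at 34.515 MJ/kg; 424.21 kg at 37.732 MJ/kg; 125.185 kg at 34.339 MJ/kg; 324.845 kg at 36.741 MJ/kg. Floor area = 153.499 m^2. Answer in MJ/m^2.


Total energy = 376.805*29.28 + 50.119*34.515 + 424.21*37.732 + 125.185*34.339 + 324.845*36.741
= 11032.85 + 1729.857 + 16006.29 + 4298.728 + 11935.13
= 45002.86 MJ
e = 45002.86 / 153.499 = 293.18 MJ/m^2

293.18 MJ/m^2
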